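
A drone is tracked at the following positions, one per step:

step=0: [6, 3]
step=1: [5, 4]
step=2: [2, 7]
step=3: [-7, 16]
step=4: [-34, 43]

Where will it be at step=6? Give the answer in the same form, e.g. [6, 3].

The jumps are [-1, +1], [-3, +3], [-9, +9], [-27, +27] — a geometric progression with ratio 3.
step 5: [-34, 43] + [-81, +81] → [-115, 124]
step 6: [-115, 124] + [-243, +243] → [-358, 367]

[-358, 367]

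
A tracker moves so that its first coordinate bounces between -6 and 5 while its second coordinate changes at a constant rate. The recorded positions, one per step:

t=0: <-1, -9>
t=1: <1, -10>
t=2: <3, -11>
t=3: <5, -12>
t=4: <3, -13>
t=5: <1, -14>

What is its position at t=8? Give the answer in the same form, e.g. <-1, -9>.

The first coordinate travels 2 per step and bounces off the walls at -6 and 5.
  step 6: 1 → -1
  step 7: -1 → -3
  step 8: -3 → -5
The second coordinate changes by -1 each step: at step 8 it is -17.

<-5, -17>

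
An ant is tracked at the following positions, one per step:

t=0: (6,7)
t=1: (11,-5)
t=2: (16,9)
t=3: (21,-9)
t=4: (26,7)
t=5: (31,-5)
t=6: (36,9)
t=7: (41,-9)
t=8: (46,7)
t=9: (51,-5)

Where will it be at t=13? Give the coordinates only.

(71,-5)

First: linear, +5 per step → 71 at step 13.
Second: cycles through 7, -5, 9, -9 every 4 steps. Step 13 lands at position 1 of the cycle → -5.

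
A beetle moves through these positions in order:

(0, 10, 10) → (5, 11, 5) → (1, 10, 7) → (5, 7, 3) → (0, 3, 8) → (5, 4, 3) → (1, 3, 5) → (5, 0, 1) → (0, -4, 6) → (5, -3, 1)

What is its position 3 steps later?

(0, -11, 4)

The moves between consecutive positions are (+5, +1, -5), (-4, -1, +2), (+4, -3, -4), (-5, -4, +5), (+5, +1, -5), (-4, -1, +2), (+4, -3, -4), (-5, -4, +5), (+5, +1, -5); they repeat the 4-cycle [(+5, +1, -5), (-4, -1, +2), (+4, -3, -4), (-5, -4, +5)].
step 10: apply (-4, -1, +2) → (1, -4, 3)
step 11: apply (+4, -3, -4) → (5, -7, -1)
step 12: apply (-5, -4, +5) → (0, -11, 4)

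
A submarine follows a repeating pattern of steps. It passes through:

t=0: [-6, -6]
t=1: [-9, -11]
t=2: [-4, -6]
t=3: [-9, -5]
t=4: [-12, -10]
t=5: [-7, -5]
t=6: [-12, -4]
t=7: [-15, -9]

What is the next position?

[-10, -4]

The moves between consecutive positions are [-3, -5], [+5, +5], [-5, +1], [-3, -5], [+5, +5], [-5, +1], [-3, -5]; they repeat the 3-cycle [[-3, -5], [+5, +5], [-5, +1]].
step 8: apply [+5, +5] → [-10, -4]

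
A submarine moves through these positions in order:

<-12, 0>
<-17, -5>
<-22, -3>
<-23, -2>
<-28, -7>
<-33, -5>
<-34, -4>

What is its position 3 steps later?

<-45, -6>

Step-to-step displacements: <-5, -5>, <-5, +2>, <-1, +1>, <-5, -5>, <-5, +2>, <-1, +1> — a repeating cycle of length 3.
step 7: apply <-5, -5> → <-39, -9>
step 8: apply <-5, +2> → <-44, -7>
step 9: apply <-1, +1> → <-45, -6>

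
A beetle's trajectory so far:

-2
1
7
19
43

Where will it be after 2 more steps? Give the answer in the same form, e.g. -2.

187

Step-to-step displacements: +3, +6, +12, +24; each is 2× the previous.
step 5: 43 + 48 → 91
step 6: 91 + 96 → 187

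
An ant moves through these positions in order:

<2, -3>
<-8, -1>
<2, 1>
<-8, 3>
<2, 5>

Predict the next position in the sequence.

<-8, 7>

The first coordinate repeats the cycle [2, -8] with period 2; step 5 mod 2 = 1, giving -8.
The second coordinate changes by +2 each step, so at step 5 it is -3 + 5·(2) = 7.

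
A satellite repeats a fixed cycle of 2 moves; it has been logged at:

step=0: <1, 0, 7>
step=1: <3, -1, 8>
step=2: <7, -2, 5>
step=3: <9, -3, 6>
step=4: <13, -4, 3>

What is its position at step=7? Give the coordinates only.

Differencing gives <+2, -1, +1>, <+4, -1, -3>, <+2, -1, +1>, <+4, -1, -3>. This is the pattern <+2, -1, +1>, <+4, -1, -3> repeated.
step 5: apply <+2, -1, +1> → <15, -5, 4>
step 6: apply <+4, -1, -3> → <19, -6, 1>
step 7: apply <+2, -1, +1> → <21, -7, 2>

<21, -7, 2>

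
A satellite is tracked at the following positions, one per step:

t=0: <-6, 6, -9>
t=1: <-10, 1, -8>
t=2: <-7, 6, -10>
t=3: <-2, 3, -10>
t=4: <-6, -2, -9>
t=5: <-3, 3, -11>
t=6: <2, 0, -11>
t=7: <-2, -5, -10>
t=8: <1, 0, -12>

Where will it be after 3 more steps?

<5, -3, -13>

Step-to-step displacements: <-4, -5, +1>, <+3, +5, -2>, <+5, -3, +0>, <-4, -5, +1>, <+3, +5, -2>, <+5, -3, +0>, <-4, -5, +1>, <+3, +5, -2> — a repeating cycle of length 3.
step 9: apply <+5, -3, +0> → <6, -3, -12>
step 10: apply <-4, -5, +1> → <2, -8, -11>
step 11: apply <+3, +5, -2> → <5, -3, -13>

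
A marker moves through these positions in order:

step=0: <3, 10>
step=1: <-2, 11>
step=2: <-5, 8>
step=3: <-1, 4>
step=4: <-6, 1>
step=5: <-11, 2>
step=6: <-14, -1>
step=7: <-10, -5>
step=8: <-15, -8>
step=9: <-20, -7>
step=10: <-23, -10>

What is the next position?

The moves between consecutive positions are <-5, +1>, <-3, -3>, <+4, -4>, <-5, -3>, <-5, +1>, <-3, -3>, <+4, -4>, <-5, -3>, <-5, +1>, <-3, -3>; they repeat the 4-cycle [<-5, +1>, <-3, -3>, <+4, -4>, <-5, -3>].
step 11: apply <+4, -4> → <-19, -14>

<-19, -14>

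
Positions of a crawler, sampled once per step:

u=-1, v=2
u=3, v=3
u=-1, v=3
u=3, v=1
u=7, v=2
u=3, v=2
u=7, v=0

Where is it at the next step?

u=11, v=1

Step-to-step displacements: (+4, +1), (-4, +0), (+4, -2), (+4, +1), (-4, +0), (+4, -2) — a repeating cycle of length 3.
step 7: apply (+4, +1) → u=11, v=1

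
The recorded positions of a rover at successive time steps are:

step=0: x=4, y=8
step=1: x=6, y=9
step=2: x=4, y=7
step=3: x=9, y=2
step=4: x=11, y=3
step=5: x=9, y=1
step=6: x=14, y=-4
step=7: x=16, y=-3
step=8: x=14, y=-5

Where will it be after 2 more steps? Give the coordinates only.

x=21, y=-9

Differencing gives (+2, +1), (-2, -2), (+5, -5), (+2, +1), (-2, -2), (+5, -5), (+2, +1), (-2, -2). This is the pattern (+2, +1), (-2, -2), (+5, -5) repeated.
step 9: apply (+5, -5) → x=19, y=-10
step 10: apply (+2, +1) → x=21, y=-9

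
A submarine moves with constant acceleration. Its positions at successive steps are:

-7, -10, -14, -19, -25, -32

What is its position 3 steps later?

-59

Successive displacements: -3, -4, -5, -6, -7 — each changes by -1.
step 6: -32 − 8 → -40
step 7: -40 − 9 → -49
step 8: -49 − 10 → -59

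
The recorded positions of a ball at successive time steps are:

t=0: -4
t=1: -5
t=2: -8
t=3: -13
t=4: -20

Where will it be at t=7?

First differences are -1, -3, -5, -7; their common second difference is -2 (constant acceleration).
step 5: -20 − 9 → -29
step 6: -29 − 11 → -40
step 7: -40 − 13 → -53

-53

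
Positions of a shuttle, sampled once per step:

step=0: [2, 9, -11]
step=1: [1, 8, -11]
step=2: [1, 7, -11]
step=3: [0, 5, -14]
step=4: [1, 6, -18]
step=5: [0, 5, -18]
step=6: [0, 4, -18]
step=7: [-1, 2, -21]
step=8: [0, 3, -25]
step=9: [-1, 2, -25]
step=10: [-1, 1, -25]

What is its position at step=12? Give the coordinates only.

Step-to-step displacements: [-1, -1, +0], [+0, -1, +0], [-1, -2, -3], [+1, +1, -4], [-1, -1, +0], [+0, -1, +0], [-1, -2, -3], [+1, +1, -4], [-1, -1, +0], [+0, -1, +0] — a repeating cycle of length 4.
step 11: apply [-1, -2, -3] → [-2, -1, -28]
step 12: apply [+1, +1, -4] → [-1, 0, -32]

[-1, 0, -32]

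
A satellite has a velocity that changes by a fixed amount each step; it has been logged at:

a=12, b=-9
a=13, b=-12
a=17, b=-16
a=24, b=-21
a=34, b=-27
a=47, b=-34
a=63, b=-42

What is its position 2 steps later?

a=104, b=-61

Successive displacements: (+1,-3), (+4,-4), (+7,-5), (+10,-6), (+13,-7), (+16,-8) — each changes by (+3,-1).
step 7: a=63, b=-42 + (+19,-9) → a=82, b=-51
step 8: a=82, b=-51 + (+22,-10) → a=104, b=-61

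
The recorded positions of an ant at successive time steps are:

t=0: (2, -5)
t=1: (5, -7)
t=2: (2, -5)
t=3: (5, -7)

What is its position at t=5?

Step-to-step displacements: (+3, -2), (-3, +2), (+3, -2); each is -1× the previous.
step 4: (5, -7) + (-3, +2) → (2, -5)
step 5: (2, -5) + (+3, -2) → (5, -7)

(5, -7)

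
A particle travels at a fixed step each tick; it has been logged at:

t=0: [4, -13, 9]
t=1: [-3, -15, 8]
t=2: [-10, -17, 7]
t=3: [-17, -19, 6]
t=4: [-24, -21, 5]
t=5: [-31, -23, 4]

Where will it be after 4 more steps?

Constant displacement of [-7, -2, -1] per step.
step 6: [-31, -23, 4] + [-7, -2, -1] → [-38, -25, 3]
step 7: [-38, -25, 3] + [-7, -2, -1] → [-45, -27, 2]
step 8: [-45, -27, 2] + [-7, -2, -1] → [-52, -29, 1]
step 9: [-52, -29, 1] + [-7, -2, -1] → [-59, -31, 0]

[-59, -31, 0]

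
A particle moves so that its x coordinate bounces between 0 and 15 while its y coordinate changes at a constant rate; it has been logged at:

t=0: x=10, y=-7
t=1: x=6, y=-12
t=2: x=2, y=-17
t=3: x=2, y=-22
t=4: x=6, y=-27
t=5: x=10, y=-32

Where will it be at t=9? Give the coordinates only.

x=4, y=-52

The x coordinate reflects between 0 and 15, moving 4 per step.
  step 6: 10 → 14
  step 7: 14 → 12
  step 8: 12 → 8
  step 9: 8 → 4
The y coordinate changes by -5 each step: at step 9 it is -52.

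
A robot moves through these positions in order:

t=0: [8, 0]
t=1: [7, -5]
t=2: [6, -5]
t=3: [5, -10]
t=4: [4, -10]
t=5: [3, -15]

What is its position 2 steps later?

Differencing gives [-1, -5], [-1, +0], [-1, -5], [-1, +0], [-1, -5]. This is the pattern [-1, -5], [-1, +0] repeated.
step 6: apply [-1, +0] → [2, -15]
step 7: apply [-1, -5] → [1, -20]

[1, -20]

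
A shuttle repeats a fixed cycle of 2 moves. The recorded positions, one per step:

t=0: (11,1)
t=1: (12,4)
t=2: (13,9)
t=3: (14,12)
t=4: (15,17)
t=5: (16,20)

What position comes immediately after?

Differencing gives (+1,+3), (+1,+5), (+1,+3), (+1,+5), (+1,+3). This is the pattern (+1,+3), (+1,+5) repeated.
step 6: apply (+1,+5) → (17,25)

(17,25)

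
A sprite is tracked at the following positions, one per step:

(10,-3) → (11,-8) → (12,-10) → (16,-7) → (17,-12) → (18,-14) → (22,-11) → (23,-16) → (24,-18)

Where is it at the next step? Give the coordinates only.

(28,-15)

Differencing gives (+1,-5), (+1,-2), (+4,+3), (+1,-5), (+1,-2), (+4,+3), (+1,-5), (+1,-2). This is the pattern (+1,-5), (+1,-2), (+4,+3) repeated.
step 9: apply (+4,+3) → (28,-15)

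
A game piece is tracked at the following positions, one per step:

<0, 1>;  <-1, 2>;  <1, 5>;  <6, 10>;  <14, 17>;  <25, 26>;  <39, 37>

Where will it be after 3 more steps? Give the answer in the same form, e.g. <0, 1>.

Taking differences between consecutive positions: <-1, +1>, <+2, +3>, <+5, +5>, <+8, +7>, <+11, +9>, <+14, +11>. These grow by <+3, +2> each step.
step 7: <39, 37> + <+17, +13> → <56, 50>
step 8: <56, 50> + <+20, +15> → <76, 65>
step 9: <76, 65> + <+23, +17> → <99, 82>

<99, 82>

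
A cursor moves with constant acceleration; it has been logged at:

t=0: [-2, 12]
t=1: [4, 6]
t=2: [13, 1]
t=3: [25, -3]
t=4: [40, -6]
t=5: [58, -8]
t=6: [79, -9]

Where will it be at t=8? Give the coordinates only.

[130, -8]

Successive displacements: [+6, -6], [+9, -5], [+12, -4], [+15, -3], [+18, -2], [+21, -1] — each changes by [+3, +1].
step 7: [79, -9] + [+24, +0] → [103, -9]
step 8: [103, -9] + [+27, +1] → [130, -8]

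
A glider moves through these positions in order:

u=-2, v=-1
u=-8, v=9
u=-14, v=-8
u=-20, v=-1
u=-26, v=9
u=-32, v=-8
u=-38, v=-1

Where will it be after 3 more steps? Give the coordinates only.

u=-56, v=-1

U: linear, -6 per step → -56 at step 9.
V: cycles through -1, 9, -8 every 3 steps. Step 9 lands at position 0 of the cycle → -1.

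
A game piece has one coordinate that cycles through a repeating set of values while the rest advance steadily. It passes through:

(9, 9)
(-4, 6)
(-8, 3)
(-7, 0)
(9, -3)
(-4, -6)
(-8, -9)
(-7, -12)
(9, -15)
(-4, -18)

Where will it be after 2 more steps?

First: cycles through 9, -4, -8, -7 every 4 steps. Step 11 lands at position 3 of the cycle → -7.
Second: linear, -3 per step → -24 at step 11.

(-7, -24)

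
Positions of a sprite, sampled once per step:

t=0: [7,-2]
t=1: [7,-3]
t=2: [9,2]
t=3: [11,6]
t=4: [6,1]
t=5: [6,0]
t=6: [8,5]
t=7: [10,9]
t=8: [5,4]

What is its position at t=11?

[9,12]

Step-to-step displacements: [+0,-1], [+2,+5], [+2,+4], [-5,-5], [+0,-1], [+2,+5], [+2,+4], [-5,-5] — a repeating cycle of length 4.
step 9: apply [+0,-1] → [5,3]
step 10: apply [+2,+5] → [7,8]
step 11: apply [+2,+4] → [9,12]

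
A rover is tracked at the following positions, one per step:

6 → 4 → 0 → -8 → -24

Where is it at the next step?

The jumps are -2, -4, -8, -16 — a geometric progression with ratio 2.
step 5: -24 − 32 → -56

-56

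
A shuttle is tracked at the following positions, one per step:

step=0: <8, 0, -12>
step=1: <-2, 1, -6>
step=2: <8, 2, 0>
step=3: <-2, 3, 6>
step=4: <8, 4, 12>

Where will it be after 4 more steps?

First: cycles through 8, -2 every 2 steps. Step 8 lands at position 0 of the cycle → 8.
Second: linear, +1 per step → 8 at step 8.
Third: linear, +6 per step → 36 at step 8.

<8, 8, 36>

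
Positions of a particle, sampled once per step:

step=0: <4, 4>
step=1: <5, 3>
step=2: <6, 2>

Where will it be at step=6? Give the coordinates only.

<10, -2>

Each step adds <+1, -1> to the position.
step 3: <6, 2> + <+1, -1> → <7, 1>
step 4: <7, 1> + <+1, -1> → <8, 0>
step 5: <8, 0> + <+1, -1> → <9, -1>
step 6: <9, -1> + <+1, -1> → <10, -2>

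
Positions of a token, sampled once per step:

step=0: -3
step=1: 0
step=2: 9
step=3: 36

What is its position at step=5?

Step-to-step displacements: +3, +9, +27; each is 3× the previous.
step 4: 36 + 81 → 117
step 5: 117 + 243 → 360

360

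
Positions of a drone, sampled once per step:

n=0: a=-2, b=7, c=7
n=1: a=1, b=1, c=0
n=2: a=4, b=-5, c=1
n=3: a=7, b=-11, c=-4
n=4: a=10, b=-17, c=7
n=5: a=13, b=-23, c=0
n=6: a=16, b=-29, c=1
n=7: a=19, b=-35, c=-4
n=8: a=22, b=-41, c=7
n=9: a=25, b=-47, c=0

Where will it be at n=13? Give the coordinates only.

a=37, b=-71, c=0

The a coordinate changes by +3 each step, so at step 13 it is -2 + 13·(3) = 37.
The b coordinate changes by -6 each step, so at step 13 it is 7 + 13·(-6) = -71.
The c coordinate repeats the cycle [7, 0, 1, -4] with period 4; step 13 mod 4 = 1, giving 0.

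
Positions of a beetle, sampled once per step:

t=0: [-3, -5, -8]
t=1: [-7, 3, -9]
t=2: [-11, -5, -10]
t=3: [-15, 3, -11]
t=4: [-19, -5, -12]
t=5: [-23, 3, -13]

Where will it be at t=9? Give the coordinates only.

First: linear, -4 per step → -39 at step 9.
Second: cycles through -5, 3 every 2 steps. Step 9 lands at position 1 of the cycle → 3.
Third: linear, -1 per step → -17 at step 9.

[-39, 3, -17]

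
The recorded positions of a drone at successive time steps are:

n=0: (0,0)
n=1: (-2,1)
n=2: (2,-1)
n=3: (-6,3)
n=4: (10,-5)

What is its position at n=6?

(42,-21)

Step-to-step displacements: (-2,+1), (+4,-2), (-8,+4), (+16,-8); each is -2× the previous.
step 5: (10,-5) + (-32,+16) → (-22,11)
step 6: (-22,11) + (+64,-32) → (42,-21)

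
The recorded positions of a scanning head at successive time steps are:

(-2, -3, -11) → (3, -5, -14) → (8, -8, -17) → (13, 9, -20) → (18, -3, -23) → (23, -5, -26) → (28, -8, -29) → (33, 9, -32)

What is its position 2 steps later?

First: linear, +5 per step → 43 at step 9.
Second: cycles through -3, -5, -8, 9 every 4 steps. Step 9 lands at position 1 of the cycle → -5.
Third: linear, -3 per step → -38 at step 9.

(43, -5, -38)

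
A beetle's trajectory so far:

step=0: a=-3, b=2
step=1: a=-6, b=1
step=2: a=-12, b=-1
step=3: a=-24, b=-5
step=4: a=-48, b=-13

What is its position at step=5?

a=-96, b=-29

The jumps are (-3, -1), (-6, -2), (-12, -4), (-24, -8) — a geometric progression with ratio 2.
step 5: a=-48, b=-13 + (-48, -16) → a=-96, b=-29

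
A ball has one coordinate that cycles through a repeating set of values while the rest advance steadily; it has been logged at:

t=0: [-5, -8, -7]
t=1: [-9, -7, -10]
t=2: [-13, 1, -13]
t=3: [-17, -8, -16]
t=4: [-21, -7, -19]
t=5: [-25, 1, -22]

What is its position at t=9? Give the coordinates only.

[-41, -8, -34]

The first coordinate changes by -4 each step, so at step 9 it is -5 + 9·(-4) = -41.
The second coordinate repeats the cycle [-8, -7, 1] with period 3; step 9 mod 3 = 0, giving -8.
The third coordinate changes by -3 each step, so at step 9 it is -7 + 9·(-3) = -34.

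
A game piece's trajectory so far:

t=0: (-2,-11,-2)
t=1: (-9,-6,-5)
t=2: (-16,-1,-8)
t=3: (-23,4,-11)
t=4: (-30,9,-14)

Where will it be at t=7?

Each step adds (-7,+5,-3) to the position.
step 5: (-30,9,-14) + (-7,+5,-3) → (-37,14,-17)
step 6: (-37,14,-17) + (-7,+5,-3) → (-44,19,-20)
step 7: (-44,19,-20) + (-7,+5,-3) → (-51,24,-23)

(-51,24,-23)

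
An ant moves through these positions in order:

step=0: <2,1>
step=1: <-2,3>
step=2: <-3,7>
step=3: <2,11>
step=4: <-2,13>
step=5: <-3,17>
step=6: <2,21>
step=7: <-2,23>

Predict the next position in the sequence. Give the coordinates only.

<-3,27>

Differencing gives <-4,+2>, <-1,+4>, <+5,+4>, <-4,+2>, <-1,+4>, <+5,+4>, <-4,+2>. This is the pattern <-4,+2>, <-1,+4>, <+5,+4> repeated.
step 8: apply <-1,+4> → <-3,27>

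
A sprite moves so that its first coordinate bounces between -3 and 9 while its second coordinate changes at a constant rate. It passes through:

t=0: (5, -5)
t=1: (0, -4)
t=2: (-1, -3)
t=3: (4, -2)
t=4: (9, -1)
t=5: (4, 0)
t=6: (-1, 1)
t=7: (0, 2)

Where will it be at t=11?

(-2, 6)

The first coordinate travels 5 per step and bounces off the walls at -3 and 9.
  step 8: 0 → 5
  step 9: 5 → 8
  step 10: 8 → 3
  step 11: 3 → -2
The second coordinate changes by +1 each step: at step 11 it is 6.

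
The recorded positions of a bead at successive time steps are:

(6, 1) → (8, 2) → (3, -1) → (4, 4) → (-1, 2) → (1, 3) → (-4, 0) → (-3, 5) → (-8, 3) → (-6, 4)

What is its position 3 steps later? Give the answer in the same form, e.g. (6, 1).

The moves between consecutive positions are (+2, +1), (-5, -3), (+1, +5), (-5, -2), (+2, +1), (-5, -3), (+1, +5), (-5, -2), (+2, +1); they repeat the 4-cycle [(+2, +1), (-5, -3), (+1, +5), (-5, -2)].
step 10: apply (-5, -3) → (-11, 1)
step 11: apply (+1, +5) → (-10, 6)
step 12: apply (-5, -2) → (-15, 4)

(-15, 4)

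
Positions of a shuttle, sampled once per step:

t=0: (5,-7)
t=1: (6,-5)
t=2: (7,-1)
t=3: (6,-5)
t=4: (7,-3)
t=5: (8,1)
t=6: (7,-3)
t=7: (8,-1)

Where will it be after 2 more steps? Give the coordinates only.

(8,-1)

The moves between consecutive positions are (+1,+2), (+1,+4), (-1,-4), (+1,+2), (+1,+4), (-1,-4), (+1,+2); they repeat the 3-cycle [(+1,+2), (+1,+4), (-1,-4)].
step 8: apply (+1,+4) → (9,3)
step 9: apply (-1,-4) → (8,-1)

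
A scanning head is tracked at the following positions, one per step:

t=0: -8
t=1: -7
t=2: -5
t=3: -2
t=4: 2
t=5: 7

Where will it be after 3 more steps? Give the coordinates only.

First differences are +1, +2, +3, +4, +5; their common second difference is +1 (constant acceleration).
step 6: 7 + 6 → 13
step 7: 13 + 7 → 20
step 8: 20 + 8 → 28

28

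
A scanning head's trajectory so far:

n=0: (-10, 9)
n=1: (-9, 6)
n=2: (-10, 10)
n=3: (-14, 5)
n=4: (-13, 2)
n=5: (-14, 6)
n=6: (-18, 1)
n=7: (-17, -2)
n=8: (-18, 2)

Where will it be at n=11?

(-22, -2)

The moves between consecutive positions are (+1, -3), (-1, +4), (-4, -5), (+1, -3), (-1, +4), (-4, -5), (+1, -3), (-1, +4); they repeat the 3-cycle [(+1, -3), (-1, +4), (-4, -5)].
step 9: apply (-4, -5) → (-22, -3)
step 10: apply (+1, -3) → (-21, -6)
step 11: apply (-1, +4) → (-22, -2)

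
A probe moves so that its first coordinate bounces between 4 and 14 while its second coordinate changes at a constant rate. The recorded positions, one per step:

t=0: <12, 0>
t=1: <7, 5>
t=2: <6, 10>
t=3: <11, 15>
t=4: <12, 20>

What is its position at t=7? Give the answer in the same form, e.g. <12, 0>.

The first coordinate travels 5 per step and bounces off the walls at 4 and 14.
  step 5: 12 → 7
  step 6: 7 → 6
  step 7: 6 → 11
The second coordinate changes by +5 each step: at step 7 it is 35.

<11, 35>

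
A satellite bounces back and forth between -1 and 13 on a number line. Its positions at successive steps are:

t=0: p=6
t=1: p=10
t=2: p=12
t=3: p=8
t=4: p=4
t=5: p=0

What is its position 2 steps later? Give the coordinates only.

The value travels 4 per step and bounces off the walls at -1 and 13.
  step 6: 0 → 2
  step 7: 2 → 6

p=6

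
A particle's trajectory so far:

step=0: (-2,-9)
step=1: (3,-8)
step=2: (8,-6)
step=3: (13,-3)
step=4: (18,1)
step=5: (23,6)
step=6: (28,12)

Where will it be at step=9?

(43,36)

Taking differences between consecutive positions: (+5,+1), (+5,+2), (+5,+3), (+5,+4), (+5,+5), (+5,+6). These grow by (+0,+1) each step.
step 7: (28,12) + (+5,+7) → (33,19)
step 8: (33,19) + (+5,+8) → (38,27)
step 9: (38,27) + (+5,+9) → (43,36)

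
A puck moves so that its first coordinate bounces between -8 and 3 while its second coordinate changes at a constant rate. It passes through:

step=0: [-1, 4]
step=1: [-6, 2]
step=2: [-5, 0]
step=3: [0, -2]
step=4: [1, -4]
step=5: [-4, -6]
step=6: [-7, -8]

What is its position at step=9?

The first coordinate travels 5 per step and bounces off the walls at -8 and 3.
  step 7: -7 → -2
  step 8: -2 → 3
  step 9: 3 → -2
The second coordinate changes by -2 each step: at step 9 it is -14.

[-2, -14]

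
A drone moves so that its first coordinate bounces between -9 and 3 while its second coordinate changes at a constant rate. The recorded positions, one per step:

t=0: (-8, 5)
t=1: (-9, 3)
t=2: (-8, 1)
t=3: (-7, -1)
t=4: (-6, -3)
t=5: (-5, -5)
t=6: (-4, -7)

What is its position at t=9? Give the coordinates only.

(-1, -13)

The first coordinate travels 1 per step and bounces off the walls at -9 and 3.
  step 7: -4 → -3
  step 8: -3 → -2
  step 9: -2 → -1
The second coordinate changes by -2 each step: at step 9 it is -13.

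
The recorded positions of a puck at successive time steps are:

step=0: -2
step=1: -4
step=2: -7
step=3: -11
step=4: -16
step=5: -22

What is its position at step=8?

Successive displacements: -2, -3, -4, -5, -6 — each changes by -1.
step 6: -22 − 7 → -29
step 7: -29 − 8 → -37
step 8: -37 − 9 → -46

-46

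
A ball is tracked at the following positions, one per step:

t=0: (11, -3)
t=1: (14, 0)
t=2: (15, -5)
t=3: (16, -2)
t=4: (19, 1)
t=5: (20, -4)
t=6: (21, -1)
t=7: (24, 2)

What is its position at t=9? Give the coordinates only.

(26, 0)

The moves between consecutive positions are (+3, +3), (+1, -5), (+1, +3), (+3, +3), (+1, -5), (+1, +3), (+3, +3); they repeat the 3-cycle [(+3, +3), (+1, -5), (+1, +3)].
step 8: apply (+1, -5) → (25, -3)
step 9: apply (+1, +3) → (26, 0)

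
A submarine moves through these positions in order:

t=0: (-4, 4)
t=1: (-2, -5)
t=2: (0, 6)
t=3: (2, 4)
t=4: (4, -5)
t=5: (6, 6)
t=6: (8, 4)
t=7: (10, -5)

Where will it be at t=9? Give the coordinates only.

(14, 4)

First: linear, +2 per step → 14 at step 9.
Second: cycles through 4, -5, 6 every 3 steps. Step 9 lands at position 0 of the cycle → 4.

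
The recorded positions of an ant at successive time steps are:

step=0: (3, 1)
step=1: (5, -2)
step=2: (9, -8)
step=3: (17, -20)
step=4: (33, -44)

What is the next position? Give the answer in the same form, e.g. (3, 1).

The jumps are (+2, -3), (+4, -6), (+8, -12), (+16, -24) — a geometric progression with ratio 2.
step 5: (33, -44) + (+32, -48) → (65, -92)

(65, -92)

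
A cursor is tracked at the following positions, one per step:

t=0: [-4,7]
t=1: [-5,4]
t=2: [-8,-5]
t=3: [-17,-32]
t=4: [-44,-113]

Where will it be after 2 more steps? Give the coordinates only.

[-368,-1085]

The jumps are [-1,-3], [-3,-9], [-9,-27], [-27,-81] — a geometric progression with ratio 3.
step 5: [-44,-113] + [-81,-243] → [-125,-356]
step 6: [-125,-356] + [-243,-729] → [-368,-1085]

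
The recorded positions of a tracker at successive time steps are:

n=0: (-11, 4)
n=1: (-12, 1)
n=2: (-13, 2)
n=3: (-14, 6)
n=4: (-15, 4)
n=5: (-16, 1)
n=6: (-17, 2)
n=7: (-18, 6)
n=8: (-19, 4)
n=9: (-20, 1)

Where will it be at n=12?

First: linear, -1 per step → -23 at step 12.
Second: cycles through 4, 1, 2, 6 every 4 steps. Step 12 lands at position 0 of the cycle → 4.

(-23, 4)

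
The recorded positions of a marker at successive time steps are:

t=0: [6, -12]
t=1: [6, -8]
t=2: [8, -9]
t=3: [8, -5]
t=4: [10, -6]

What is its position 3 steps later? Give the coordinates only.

[12, 1]

Step-to-step displacements: [+0, +4], [+2, -1], [+0, +4], [+2, -1] — a repeating cycle of length 2.
step 5: apply [+0, +4] → [10, -2]
step 6: apply [+2, -1] → [12, -3]
step 7: apply [+0, +4] → [12, 1]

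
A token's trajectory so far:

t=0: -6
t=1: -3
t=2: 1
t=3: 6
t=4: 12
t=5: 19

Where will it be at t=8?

Taking differences between consecutive positions: +3, +4, +5, +6, +7. These grow by +1 each step.
step 6: 19 + 8 → 27
step 7: 27 + 9 → 36
step 8: 36 + 10 → 46

46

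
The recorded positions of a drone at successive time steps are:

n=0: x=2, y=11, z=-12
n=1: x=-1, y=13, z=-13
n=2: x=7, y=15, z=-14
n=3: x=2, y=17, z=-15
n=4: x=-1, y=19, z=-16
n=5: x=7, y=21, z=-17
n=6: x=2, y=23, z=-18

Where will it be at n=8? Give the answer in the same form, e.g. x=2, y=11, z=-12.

x=7, y=27, z=-20

The x coordinate repeats the cycle [2, -1, 7] with period 3; step 8 mod 3 = 2, giving 7.
The y coordinate changes by +2 each step, so at step 8 it is 11 + 8·(2) = 27.
The z coordinate changes by -1 each step, so at step 8 it is -12 + 8·(-1) = -20.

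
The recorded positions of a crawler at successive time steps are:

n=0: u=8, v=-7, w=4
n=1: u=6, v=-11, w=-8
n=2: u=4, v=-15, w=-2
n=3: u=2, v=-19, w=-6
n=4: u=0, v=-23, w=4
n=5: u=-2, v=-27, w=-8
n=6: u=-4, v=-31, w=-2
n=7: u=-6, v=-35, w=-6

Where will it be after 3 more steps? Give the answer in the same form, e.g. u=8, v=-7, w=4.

U: linear, -2 per step → -12 at step 10.
V: linear, -4 per step → -47 at step 10.
W: cycles through 4, -8, -2, -6 every 4 steps. Step 10 lands at position 2 of the cycle → -2.

u=-12, v=-47, w=-2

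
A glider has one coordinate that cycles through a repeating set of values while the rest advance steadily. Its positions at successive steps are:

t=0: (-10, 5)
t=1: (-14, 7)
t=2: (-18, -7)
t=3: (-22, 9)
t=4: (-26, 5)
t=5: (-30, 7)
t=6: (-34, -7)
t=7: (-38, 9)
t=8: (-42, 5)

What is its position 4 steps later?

(-58, 5)

The first coordinate changes by -4 each step, so at step 12 it is -10 + 12·(-4) = -58.
The second coordinate repeats the cycle [5, 7, -7, 9] with period 4; step 12 mod 4 = 0, giving 5.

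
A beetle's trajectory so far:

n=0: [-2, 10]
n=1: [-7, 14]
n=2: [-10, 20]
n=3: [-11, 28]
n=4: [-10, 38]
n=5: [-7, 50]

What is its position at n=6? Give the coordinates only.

[-2, 64]

First differences are [-5, +4], [-3, +6], [-1, +8], [+1, +10], [+3, +12]; their common second difference is [+2, +2] (constant acceleration).
step 6: [-7, 50] + [+5, +14] → [-2, 64]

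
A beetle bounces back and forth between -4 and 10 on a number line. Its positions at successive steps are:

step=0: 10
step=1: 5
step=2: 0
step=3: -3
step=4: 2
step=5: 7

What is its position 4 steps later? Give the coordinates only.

The value travels 5 per step and bounces off the walls at -4 and 10.
  step 6: 7 → 8
  step 7: 8 → 3
  step 8: 3 → -2
  step 9: -2 → -1

-1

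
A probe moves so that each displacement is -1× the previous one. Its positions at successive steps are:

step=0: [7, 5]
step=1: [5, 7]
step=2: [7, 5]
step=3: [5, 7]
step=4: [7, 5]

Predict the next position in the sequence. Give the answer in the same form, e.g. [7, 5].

Consecutive displacements [-2, +2], [+2, -2], [-2, +2], [+2, -2] scale by a factor of -1 each step.
step 5: [7, 5] + [-2, +2] → [5, 7]

[5, 7]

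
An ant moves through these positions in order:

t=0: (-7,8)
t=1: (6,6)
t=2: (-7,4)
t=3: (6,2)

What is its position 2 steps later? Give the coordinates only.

The first coordinate repeats the cycle [-7, 6] with period 2; step 5 mod 2 = 1, giving 6.
The second coordinate changes by -2 each step, so at step 5 it is 8 + 5·(-2) = -2.

(6,-2)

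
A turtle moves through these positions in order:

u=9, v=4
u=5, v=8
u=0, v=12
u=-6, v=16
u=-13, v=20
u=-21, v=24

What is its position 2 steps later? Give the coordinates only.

u=-40, v=32

Successive displacements: (-4, +4), (-5, +4), (-6, +4), (-7, +4), (-8, +4) — each changes by (-1, +0).
step 6: u=-21, v=24 + (-9, +4) → u=-30, v=28
step 7: u=-30, v=28 + (-10, +4) → u=-40, v=32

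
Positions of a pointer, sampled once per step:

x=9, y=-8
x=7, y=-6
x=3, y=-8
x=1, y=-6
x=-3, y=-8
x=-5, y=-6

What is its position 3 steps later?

Differencing gives (-2, +2), (-4, -2), (-2, +2), (-4, -2), (-2, +2). This is the pattern (-2, +2), (-4, -2) repeated.
step 6: apply (-4, -2) → x=-9, y=-8
step 7: apply (-2, +2) → x=-11, y=-6
step 8: apply (-4, -2) → x=-15, y=-8

x=-15, y=-8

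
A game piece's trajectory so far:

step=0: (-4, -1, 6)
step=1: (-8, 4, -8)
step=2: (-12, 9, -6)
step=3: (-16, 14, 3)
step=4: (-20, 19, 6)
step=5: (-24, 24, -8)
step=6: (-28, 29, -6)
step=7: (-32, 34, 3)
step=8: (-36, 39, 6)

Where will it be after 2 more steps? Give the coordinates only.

(-44, 49, -6)

The first coordinate changes by -4 each step, so at step 10 it is -4 + 10·(-4) = -44.
The second coordinate changes by +5 each step, so at step 10 it is -1 + 10·(5) = 49.
The third coordinate repeats the cycle [6, -8, -6, 3] with period 4; step 10 mod 4 = 2, giving -6.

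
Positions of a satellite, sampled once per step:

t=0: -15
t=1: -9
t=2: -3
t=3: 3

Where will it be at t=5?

15

The position changes by +6 every step.
step 4: 3 + 6 → 9
step 5: 9 + 6 → 15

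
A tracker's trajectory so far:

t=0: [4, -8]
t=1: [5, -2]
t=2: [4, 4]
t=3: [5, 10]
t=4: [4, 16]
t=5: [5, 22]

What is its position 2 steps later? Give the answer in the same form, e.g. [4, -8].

[5, 34]

The first coordinate repeats the cycle [4, 5] with period 2; step 7 mod 2 = 1, giving 5.
The second coordinate changes by +6 each step, so at step 7 it is -8 + 7·(6) = 34.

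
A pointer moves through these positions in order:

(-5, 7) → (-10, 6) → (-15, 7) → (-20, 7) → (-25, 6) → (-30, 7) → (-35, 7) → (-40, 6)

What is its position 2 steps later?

(-50, 7)

The first coordinate changes by -5 each step, so at step 9 it is -5 + 9·(-5) = -50.
The second coordinate repeats the cycle [7, 6, 7] with period 3; step 9 mod 3 = 0, giving 7.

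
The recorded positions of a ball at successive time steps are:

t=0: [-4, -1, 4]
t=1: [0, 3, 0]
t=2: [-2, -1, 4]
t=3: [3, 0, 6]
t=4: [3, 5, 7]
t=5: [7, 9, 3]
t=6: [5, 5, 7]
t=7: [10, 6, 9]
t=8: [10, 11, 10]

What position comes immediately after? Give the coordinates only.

The moves between consecutive positions are [+4, +4, -4], [-2, -4, +4], [+5, +1, +2], [+0, +5, +1], [+4, +4, -4], [-2, -4, +4], [+5, +1, +2], [+0, +5, +1]; they repeat the 4-cycle [[+4, +4, -4], [-2, -4, +4], [+5, +1, +2], [+0, +5, +1]].
step 9: apply [+4, +4, -4] → [14, 15, 6]

[14, 15, 6]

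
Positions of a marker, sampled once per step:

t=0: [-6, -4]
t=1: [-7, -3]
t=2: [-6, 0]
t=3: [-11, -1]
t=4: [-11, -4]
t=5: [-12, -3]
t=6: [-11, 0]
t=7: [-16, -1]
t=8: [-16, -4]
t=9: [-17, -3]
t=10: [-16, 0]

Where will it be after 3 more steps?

The moves between consecutive positions are [-1, +1], [+1, +3], [-5, -1], [+0, -3], [-1, +1], [+1, +3], [-5, -1], [+0, -3], [-1, +1], [+1, +3]; they repeat the 4-cycle [[-1, +1], [+1, +3], [-5, -1], [+0, -3]].
step 11: apply [-5, -1] → [-21, -1]
step 12: apply [+0, -3] → [-21, -4]
step 13: apply [-1, +1] → [-22, -3]

[-22, -3]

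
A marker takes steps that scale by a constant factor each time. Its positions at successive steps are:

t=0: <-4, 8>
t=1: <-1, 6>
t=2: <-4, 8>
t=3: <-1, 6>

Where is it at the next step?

<-4, 8>

The jumps are <+3, -2>, <-3, +2>, <+3, -2> — a geometric progression with ratio -1.
step 4: <-1, 6> + <-3, +2> → <-4, 8>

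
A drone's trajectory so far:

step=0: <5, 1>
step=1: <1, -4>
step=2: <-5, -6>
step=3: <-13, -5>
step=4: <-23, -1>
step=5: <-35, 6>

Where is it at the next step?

Taking differences between consecutive positions: <-4, -5>, <-6, -2>, <-8, +1>, <-10, +4>, <-12, +7>. These grow by <-2, +3> each step.
step 6: <-35, 6> + <-14, +10> → <-49, 16>

<-49, 16>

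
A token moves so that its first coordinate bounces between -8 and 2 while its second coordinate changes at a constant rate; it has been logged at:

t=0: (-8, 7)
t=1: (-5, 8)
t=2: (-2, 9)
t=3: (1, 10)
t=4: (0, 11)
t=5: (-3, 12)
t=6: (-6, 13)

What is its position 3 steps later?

The first coordinate travels 3 per step and bounces off the walls at -8 and 2.
  step 7: -6 → -7
  step 8: -7 → -4
  step 9: -4 → -1
The second coordinate changes by +1 each step: at step 9 it is 16.

(-1, 16)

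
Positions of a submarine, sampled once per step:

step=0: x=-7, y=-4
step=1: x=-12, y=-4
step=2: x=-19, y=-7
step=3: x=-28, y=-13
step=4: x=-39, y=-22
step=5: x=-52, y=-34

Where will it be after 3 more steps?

x=-103, y=-88

Successive displacements: (-5,+0), (-7,-3), (-9,-6), (-11,-9), (-13,-12) — each changes by (-2,-3).
step 6: x=-52, y=-34 + (-15,-15) → x=-67, y=-49
step 7: x=-67, y=-49 + (-17,-18) → x=-84, y=-67
step 8: x=-84, y=-67 + (-19,-21) → x=-103, y=-88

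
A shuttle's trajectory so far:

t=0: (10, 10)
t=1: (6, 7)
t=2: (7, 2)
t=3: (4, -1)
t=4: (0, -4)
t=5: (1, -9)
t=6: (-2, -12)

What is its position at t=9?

The moves between consecutive positions are (-4, -3), (+1, -5), (-3, -3), (-4, -3), (+1, -5), (-3, -3); they repeat the 3-cycle [(-4, -3), (+1, -5), (-3, -3)].
step 7: apply (-4, -3) → (-6, -15)
step 8: apply (+1, -5) → (-5, -20)
step 9: apply (-3, -3) → (-8, -23)

(-8, -23)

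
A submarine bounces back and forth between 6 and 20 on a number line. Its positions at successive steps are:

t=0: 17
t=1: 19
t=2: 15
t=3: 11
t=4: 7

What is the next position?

The value travels 4 per step and bounces off the walls at 6 and 20.
  step 5: 7 → 9

9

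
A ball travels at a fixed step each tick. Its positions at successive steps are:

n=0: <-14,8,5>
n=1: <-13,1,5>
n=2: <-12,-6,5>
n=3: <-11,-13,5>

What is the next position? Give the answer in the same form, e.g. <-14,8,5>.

Constant displacement of <+1,-7,+0> per step.
step 4: <-11,-13,5> + <+1,-7,+0> → <-10,-20,5>

<-10,-20,5>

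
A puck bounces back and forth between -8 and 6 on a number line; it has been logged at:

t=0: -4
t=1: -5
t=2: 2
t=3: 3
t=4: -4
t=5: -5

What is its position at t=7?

The value reflects between -8 and 6, moving 7 per step.
  step 6: -5 → 2
  step 7: 2 → 3

3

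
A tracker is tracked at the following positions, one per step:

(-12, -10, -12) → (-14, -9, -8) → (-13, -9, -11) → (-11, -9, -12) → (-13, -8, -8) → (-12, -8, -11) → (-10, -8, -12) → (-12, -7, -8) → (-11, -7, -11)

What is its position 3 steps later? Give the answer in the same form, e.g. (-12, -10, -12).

Step-to-step displacements: (-2, +1, +4), (+1, +0, -3), (+2, +0, -1), (-2, +1, +4), (+1, +0, -3), (+2, +0, -1), (-2, +1, +4), (+1, +0, -3) — a repeating cycle of length 3.
step 9: apply (+2, +0, -1) → (-9, -7, -12)
step 10: apply (-2, +1, +4) → (-11, -6, -8)
step 11: apply (+1, +0, -3) → (-10, -6, -11)

(-10, -6, -11)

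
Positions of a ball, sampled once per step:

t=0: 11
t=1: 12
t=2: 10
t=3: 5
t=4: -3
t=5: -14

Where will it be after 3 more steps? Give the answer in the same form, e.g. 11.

First differences are +1, -2, -5, -8, -11; their common second difference is -3 (constant acceleration).
step 6: -14 − 14 → -28
step 7: -28 − 17 → -45
step 8: -45 − 20 → -65

-65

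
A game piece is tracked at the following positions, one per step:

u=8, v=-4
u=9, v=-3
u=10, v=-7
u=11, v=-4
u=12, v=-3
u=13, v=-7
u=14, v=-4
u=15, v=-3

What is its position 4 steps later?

U: linear, +1 per step → 19 at step 11.
V: cycles through -4, -3, -7 every 3 steps. Step 11 lands at position 2 of the cycle → -7.

u=19, v=-7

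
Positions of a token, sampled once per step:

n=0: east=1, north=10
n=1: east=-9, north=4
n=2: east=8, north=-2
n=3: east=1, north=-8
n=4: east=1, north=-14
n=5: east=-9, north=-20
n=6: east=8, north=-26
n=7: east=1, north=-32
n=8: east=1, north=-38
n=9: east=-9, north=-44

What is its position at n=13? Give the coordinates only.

East: cycles through 1, -9, 8, 1 every 4 steps. Step 13 lands at position 1 of the cycle → -9.
North: linear, -6 per step → -68 at step 13.

east=-9, north=-68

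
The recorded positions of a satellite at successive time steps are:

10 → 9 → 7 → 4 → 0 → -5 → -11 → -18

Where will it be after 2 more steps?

-35

Successive displacements: -1, -2, -3, -4, -5, -6, -7 — each changes by -1.
step 8: -18 − 8 → -26
step 9: -26 − 9 → -35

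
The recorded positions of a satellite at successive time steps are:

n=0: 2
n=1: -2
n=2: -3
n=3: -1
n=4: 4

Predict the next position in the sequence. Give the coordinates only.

12

Taking differences between consecutive positions: -4, -1, +2, +5. These grow by +3 each step.
step 5: 4 + 8 → 12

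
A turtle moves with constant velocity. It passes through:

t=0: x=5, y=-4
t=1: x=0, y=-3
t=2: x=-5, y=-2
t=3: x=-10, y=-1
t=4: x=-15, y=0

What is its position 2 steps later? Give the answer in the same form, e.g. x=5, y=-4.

Constant displacement of (-5,+1) per step.
step 5: x=-15, y=0 + (-5,+1) → x=-20, y=1
step 6: x=-20, y=1 + (-5,+1) → x=-25, y=2

x=-25, y=2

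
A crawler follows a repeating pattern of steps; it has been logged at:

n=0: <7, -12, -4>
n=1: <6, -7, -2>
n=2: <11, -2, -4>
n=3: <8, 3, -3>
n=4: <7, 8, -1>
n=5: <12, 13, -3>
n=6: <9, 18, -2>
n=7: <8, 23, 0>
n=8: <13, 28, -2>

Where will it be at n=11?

Step-to-step displacements: <-1, +5, +2>, <+5, +5, -2>, <-3, +5, +1>, <-1, +5, +2>, <+5, +5, -2>, <-3, +5, +1>, <-1, +5, +2>, <+5, +5, -2> — a repeating cycle of length 3.
step 9: apply <-3, +5, +1> → <10, 33, -1>
step 10: apply <-1, +5, +2> → <9, 38, 1>
step 11: apply <+5, +5, -2> → <14, 43, -1>

<14, 43, -1>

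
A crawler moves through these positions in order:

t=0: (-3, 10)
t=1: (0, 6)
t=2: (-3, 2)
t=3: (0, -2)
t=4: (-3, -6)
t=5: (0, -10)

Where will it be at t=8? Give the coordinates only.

(-3, -22)

First: cycles through -3, 0 every 2 steps. Step 8 lands at position 0 of the cycle → -3.
Second: linear, -4 per step → -22 at step 8.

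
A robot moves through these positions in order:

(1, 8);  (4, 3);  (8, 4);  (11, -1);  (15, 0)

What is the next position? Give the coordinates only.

Step-to-step displacements: (+3, -5), (+4, +1), (+3, -5), (+4, +1) — a repeating cycle of length 2.
step 5: apply (+3, -5) → (18, -5)

(18, -5)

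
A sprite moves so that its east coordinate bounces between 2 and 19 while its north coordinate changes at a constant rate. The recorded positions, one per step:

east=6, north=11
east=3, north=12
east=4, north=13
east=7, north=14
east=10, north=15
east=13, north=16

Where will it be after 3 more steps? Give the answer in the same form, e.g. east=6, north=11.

The east coordinate travels 3 per step and bounces off the walls at 2 and 19.
  step 6: 13 → 16
  step 7: 16 → 19
  step 8: 19 → 16
The north coordinate changes by +1 each step: at step 8 it is 19.

east=16, north=19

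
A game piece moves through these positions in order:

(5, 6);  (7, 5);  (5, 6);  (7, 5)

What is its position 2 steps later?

The jumps are (+2, -1), (-2, +1), (+2, -1) — a geometric progression with ratio -1.
step 4: (7, 5) + (-2, +1) → (5, 6)
step 5: (5, 6) + (+2, -1) → (7, 5)

(7, 5)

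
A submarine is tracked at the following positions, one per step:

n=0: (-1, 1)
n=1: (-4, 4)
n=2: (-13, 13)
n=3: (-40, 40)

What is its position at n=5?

Consecutive displacements (-3, +3), (-9, +9), (-27, +27) scale by a factor of 3 each step.
step 4: (-40, 40) + (-81, +81) → (-121, 121)
step 5: (-121, 121) + (-243, +243) → (-364, 364)

(-364, 364)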